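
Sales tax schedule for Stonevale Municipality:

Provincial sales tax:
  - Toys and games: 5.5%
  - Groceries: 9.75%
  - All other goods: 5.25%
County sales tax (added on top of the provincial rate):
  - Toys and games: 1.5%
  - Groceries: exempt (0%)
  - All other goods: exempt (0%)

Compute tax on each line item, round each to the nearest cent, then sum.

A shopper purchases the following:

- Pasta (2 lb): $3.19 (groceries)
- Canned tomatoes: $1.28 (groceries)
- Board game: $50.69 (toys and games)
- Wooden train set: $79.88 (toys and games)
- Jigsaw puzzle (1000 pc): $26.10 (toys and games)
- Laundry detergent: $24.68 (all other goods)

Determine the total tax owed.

$12.70

Pasta (2 lb) $3.19: groceries → 9.75% + 0% county = 9.75% → $0.31
Canned tomatoes $1.28: groceries → 9.75% + 0% county = 9.75% → $0.12
Board game $50.69: toys and games → 5.5% + 1.5% county = 7% → $3.55
Wooden train set $79.88: toys and games → 5.5% + 1.5% county = 7% → $5.59
Jigsaw puzzle (1000 pc) $26.10: toys and games → 5.5% + 1.5% county = 7% → $1.83
Laundry detergent $24.68: all other goods → 5.25% + 0% county = 5.25% → $1.30
Total tax = $0.31 + $0.12 + $3.55 + $5.59 + $1.83 + $1.30 = $12.70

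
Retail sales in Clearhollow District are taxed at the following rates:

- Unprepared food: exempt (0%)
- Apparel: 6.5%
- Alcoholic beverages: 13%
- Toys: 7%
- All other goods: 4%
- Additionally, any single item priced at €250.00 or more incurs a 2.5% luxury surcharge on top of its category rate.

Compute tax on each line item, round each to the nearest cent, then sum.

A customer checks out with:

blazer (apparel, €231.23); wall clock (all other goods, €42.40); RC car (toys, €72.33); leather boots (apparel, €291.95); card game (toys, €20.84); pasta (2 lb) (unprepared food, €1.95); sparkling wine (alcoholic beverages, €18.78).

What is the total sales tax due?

Blazer €231.23: apparel → 6.5% → €15.03
Wall clock €42.40: all other goods → 4% → €1.70
RC car €72.33: toys → 7% → €5.06
Leather boots €291.95: apparel → 6.5% + 2.5% surcharge = 9% → €26.28
Card game €20.84: toys → 7% → €1.46
Pasta (2 lb) €1.95: unprepared food → 0% → €0.00
Sparkling wine €18.78: alcoholic beverages → 13% → €2.44
Total tax = €15.03 + €1.70 + €5.06 + €26.28 + €1.46 + €2.44 = €51.97

€51.97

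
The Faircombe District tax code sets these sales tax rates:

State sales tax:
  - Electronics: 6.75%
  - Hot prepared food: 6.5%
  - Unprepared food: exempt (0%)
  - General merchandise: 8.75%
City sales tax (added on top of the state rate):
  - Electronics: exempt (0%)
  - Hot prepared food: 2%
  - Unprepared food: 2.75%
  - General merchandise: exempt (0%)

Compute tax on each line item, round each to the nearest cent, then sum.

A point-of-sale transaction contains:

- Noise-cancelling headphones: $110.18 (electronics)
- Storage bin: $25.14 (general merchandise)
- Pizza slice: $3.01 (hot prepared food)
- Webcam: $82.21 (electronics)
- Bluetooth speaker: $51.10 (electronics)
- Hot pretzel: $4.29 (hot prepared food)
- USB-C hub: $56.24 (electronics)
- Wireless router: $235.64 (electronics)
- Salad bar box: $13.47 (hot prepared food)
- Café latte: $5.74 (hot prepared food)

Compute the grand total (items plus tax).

Noise-cancelling headphones $110.18: electronics → 6.75% + 0% city = 6.75% → $7.44
Storage bin $25.14: general merchandise → 8.75% + 0% city = 8.75% → $2.20
Pizza slice $3.01: hot prepared food → 6.5% + 2% city = 8.5% → $0.26
Webcam $82.21: electronics → 6.75% + 0% city = 6.75% → $5.55
Bluetooth speaker $51.10: electronics → 6.75% + 0% city = 6.75% → $3.45
Hot pretzel $4.29: hot prepared food → 6.5% + 2% city = 8.5% → $0.36
USB-C hub $56.24: electronics → 6.75% + 0% city = 6.75% → $3.80
Wireless router $235.64: electronics → 6.75% + 0% city = 6.75% → $15.91
Salad bar box $13.47: hot prepared food → 6.5% + 2% city = 8.5% → $1.14
Café latte $5.74: hot prepared food → 6.5% + 2% city = 8.5% → $0.49
Subtotal = $587.02; tax = $40.60; total due = $627.62

$627.62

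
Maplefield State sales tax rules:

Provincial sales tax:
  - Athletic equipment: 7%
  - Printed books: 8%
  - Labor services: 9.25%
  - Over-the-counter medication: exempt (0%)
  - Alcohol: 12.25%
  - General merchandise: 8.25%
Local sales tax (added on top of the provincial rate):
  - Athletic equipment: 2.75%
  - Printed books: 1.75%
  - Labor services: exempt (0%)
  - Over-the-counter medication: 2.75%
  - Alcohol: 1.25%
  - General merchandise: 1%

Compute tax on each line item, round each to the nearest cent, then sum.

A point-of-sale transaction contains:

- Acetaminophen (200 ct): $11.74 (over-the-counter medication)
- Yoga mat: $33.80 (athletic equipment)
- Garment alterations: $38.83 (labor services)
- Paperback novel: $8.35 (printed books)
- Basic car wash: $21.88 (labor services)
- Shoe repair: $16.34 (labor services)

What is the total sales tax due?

Acetaminophen (200 ct) $11.74: over-the-counter medication → 0% + 2.75% local = 2.75% → $0.32
Yoga mat $33.80: athletic equipment → 7% + 2.75% local = 9.75% → $3.30
Garment alterations $38.83: labor services → 9.25% + 0% local = 9.25% → $3.59
Paperback novel $8.35: printed books → 8% + 1.75% local = 9.75% → $0.81
Basic car wash $21.88: labor services → 9.25% + 0% local = 9.25% → $2.02
Shoe repair $16.34: labor services → 9.25% + 0% local = 9.25% → $1.51
Total tax = $0.32 + $3.30 + $3.59 + $0.81 + $2.02 + $1.51 = $11.55

$11.55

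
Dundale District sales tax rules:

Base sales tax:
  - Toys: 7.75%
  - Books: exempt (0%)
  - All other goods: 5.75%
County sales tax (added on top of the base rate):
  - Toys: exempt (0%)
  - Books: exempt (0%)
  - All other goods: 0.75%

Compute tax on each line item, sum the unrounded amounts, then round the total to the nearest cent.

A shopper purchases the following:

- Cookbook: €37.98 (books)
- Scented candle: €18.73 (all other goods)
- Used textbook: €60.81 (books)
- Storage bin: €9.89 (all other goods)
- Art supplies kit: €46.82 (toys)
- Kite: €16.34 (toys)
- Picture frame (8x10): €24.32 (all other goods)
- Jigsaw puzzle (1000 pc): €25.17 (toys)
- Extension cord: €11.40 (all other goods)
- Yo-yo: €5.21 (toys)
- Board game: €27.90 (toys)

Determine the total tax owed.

Cookbook €37.98: books → 0% + 0% county = 0% → €0.00
Scented candle €18.73: all other goods → 5.75% + 0.75% county = 6.5% → €1.21745
Used textbook €60.81: books → 0% + 0% county = 0% → €0.00
Storage bin €9.89: all other goods → 5.75% + 0.75% county = 6.5% → €0.64285
Art supplies kit €46.82: toys → 7.75% + 0% county = 7.75% → €3.62855
Kite €16.34: toys → 7.75% + 0% county = 7.75% → €1.26635
Picture frame (8x10) €24.32: all other goods → 5.75% + 0.75% county = 6.5% → €1.5808
Jigsaw puzzle (1000 pc) €25.17: toys → 7.75% + 0% county = 7.75% → €1.950675
Extension cord €11.40: all other goods → 5.75% + 0.75% county = 6.5% → €0.741
Yo-yo €5.21: toys → 7.75% + 0% county = 7.75% → €0.403775
Board game €27.90: toys → 7.75% + 0% county = 7.75% → €2.16225
Unrounded tax sum = €13.5937 → €13.59

€13.59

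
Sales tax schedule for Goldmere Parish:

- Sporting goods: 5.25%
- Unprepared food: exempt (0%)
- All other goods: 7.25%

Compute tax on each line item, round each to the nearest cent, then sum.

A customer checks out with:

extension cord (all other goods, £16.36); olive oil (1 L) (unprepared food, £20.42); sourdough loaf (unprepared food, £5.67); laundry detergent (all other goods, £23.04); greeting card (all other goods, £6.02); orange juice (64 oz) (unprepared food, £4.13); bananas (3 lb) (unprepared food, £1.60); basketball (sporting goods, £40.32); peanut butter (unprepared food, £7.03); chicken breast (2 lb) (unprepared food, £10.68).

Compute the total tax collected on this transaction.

£5.42

Extension cord £16.36: all other goods → 7.25% → £1.19
Olive oil (1 L) £20.42: unprepared food → 0% → £0.00
Sourdough loaf £5.67: unprepared food → 0% → £0.00
Laundry detergent £23.04: all other goods → 7.25% → £1.67
Greeting card £6.02: all other goods → 7.25% → £0.44
Orange juice (64 oz) £4.13: unprepared food → 0% → £0.00
Bananas (3 lb) £1.60: unprepared food → 0% → £0.00
Basketball £40.32: sporting goods → 5.25% → £2.12
Peanut butter £7.03: unprepared food → 0% → £0.00
Chicken breast (2 lb) £10.68: unprepared food → 0% → £0.00
Total tax = £1.19 + £1.67 + £0.44 + £2.12 = £5.42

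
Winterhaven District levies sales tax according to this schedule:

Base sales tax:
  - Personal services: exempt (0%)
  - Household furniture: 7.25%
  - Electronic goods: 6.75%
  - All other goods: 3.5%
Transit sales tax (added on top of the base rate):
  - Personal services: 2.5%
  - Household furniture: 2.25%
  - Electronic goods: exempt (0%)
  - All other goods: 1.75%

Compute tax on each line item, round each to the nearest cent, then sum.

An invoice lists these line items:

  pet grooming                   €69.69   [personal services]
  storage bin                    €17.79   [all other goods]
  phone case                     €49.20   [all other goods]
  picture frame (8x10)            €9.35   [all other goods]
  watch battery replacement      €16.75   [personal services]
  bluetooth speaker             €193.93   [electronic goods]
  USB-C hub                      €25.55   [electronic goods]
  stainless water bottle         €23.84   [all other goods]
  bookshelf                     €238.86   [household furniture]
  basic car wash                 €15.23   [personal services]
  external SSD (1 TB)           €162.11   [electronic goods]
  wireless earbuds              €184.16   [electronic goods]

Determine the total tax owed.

Pet grooming €69.69: personal services → 0% + 2.5% transit = 2.5% → €1.74
Storage bin €17.79: all other goods → 3.5% + 1.75% transit = 5.25% → €0.93
Phone case €49.20: all other goods → 3.5% + 1.75% transit = 5.25% → €2.58
Picture frame (8x10) €9.35: all other goods → 3.5% + 1.75% transit = 5.25% → €0.49
Watch battery replacement €16.75: personal services → 0% + 2.5% transit = 2.5% → €0.42
Bluetooth speaker €193.93: electronic goods → 6.75% + 0% transit = 6.75% → €13.09
USB-C hub €25.55: electronic goods → 6.75% + 0% transit = 6.75% → €1.72
Stainless water bottle €23.84: all other goods → 3.5% + 1.75% transit = 5.25% → €1.25
Bookshelf €238.86: household furniture → 7.25% + 2.25% transit = 9.5% → €22.69
Basic car wash €15.23: personal services → 0% + 2.5% transit = 2.5% → €0.38
External SSD (1 TB) €162.11: electronic goods → 6.75% + 0% transit = 6.75% → €10.94
Wireless earbuds €184.16: electronic goods → 6.75% + 0% transit = 6.75% → €12.43
Total tax = €1.74 + €0.93 + €2.58 + €0.49 + €0.42 + €13.09 + €1.72 + €1.25 + €22.69 + €0.38 + €10.94 + €12.43 = €68.66

€68.66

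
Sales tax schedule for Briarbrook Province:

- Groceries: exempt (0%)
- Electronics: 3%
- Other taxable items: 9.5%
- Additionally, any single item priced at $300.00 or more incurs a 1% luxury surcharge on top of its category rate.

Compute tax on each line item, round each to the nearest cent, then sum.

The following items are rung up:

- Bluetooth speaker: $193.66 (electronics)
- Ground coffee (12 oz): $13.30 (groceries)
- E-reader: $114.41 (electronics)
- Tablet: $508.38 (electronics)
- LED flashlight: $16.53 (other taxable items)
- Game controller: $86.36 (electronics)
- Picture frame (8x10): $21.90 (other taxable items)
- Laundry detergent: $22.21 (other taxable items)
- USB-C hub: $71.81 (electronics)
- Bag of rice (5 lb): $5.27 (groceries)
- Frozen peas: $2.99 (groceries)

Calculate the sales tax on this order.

$40.08

Bluetooth speaker $193.66: electronics → 3% → $5.81
Ground coffee (12 oz) $13.30: groceries → 0% → $0.00
E-reader $114.41: electronics → 3% → $3.43
Tablet $508.38: electronics → 3% + 1% surcharge = 4% → $20.34
LED flashlight $16.53: other taxable items → 9.5% → $1.57
Game controller $86.36: electronics → 3% → $2.59
Picture frame (8x10) $21.90: other taxable items → 9.5% → $2.08
Laundry detergent $22.21: other taxable items → 9.5% → $2.11
USB-C hub $71.81: electronics → 3% → $2.15
Bag of rice (5 lb) $5.27: groceries → 0% → $0.00
Frozen peas $2.99: groceries → 0% → $0.00
Total tax = $5.81 + $3.43 + $20.34 + $1.57 + $2.59 + $2.08 + $2.11 + $2.15 = $40.08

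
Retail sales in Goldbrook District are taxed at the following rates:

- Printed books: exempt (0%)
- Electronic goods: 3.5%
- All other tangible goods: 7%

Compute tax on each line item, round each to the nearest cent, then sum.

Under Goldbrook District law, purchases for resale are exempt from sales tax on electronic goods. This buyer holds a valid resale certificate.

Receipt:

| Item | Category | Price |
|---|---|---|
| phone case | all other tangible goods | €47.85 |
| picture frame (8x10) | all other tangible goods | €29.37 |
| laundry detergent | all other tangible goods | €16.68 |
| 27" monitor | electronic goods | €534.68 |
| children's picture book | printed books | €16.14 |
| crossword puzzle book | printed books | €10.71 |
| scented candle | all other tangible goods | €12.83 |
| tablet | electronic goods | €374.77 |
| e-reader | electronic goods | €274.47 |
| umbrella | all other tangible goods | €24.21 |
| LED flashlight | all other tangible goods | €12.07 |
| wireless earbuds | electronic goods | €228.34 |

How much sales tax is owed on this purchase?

Phone case €47.85: all other tangible goods → 7% → €3.35
Picture frame (8x10) €29.37: all other tangible goods → 7% → €2.06
Laundry detergent €16.68: all other tangible goods → 7% → €1.17
27" monitor €534.68: electronic goods, buyer-exempt → 0% → €0.00
Children's picture book €16.14: printed books → 0% → €0.00
Crossword puzzle book €10.71: printed books → 0% → €0.00
Scented candle €12.83: all other tangible goods → 7% → €0.90
Tablet €374.77: electronic goods, buyer-exempt → 0% → €0.00
E-reader €274.47: electronic goods, buyer-exempt → 0% → €0.00
Umbrella €24.21: all other tangible goods → 7% → €1.69
LED flashlight €12.07: all other tangible goods → 7% → €0.84
Wireless earbuds €228.34: electronic goods, buyer-exempt → 0% → €0.00
Total tax = €3.35 + €2.06 + €1.17 + €0.90 + €1.69 + €0.84 = €10.01

€10.01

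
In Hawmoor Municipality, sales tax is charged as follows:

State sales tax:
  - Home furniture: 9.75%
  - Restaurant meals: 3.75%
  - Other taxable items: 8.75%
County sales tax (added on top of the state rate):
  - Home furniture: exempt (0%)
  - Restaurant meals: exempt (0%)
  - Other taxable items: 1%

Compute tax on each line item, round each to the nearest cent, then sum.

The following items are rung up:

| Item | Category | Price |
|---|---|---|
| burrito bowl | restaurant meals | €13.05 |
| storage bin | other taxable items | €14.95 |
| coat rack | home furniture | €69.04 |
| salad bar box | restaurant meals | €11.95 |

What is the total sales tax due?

Burrito bowl €13.05: restaurant meals → 3.75% + 0% county = 3.75% → €0.49
Storage bin €14.95: other taxable items → 8.75% + 1% county = 9.75% → €1.46
Coat rack €69.04: home furniture → 9.75% + 0% county = 9.75% → €6.73
Salad bar box €11.95: restaurant meals → 3.75% + 0% county = 3.75% → €0.45
Total tax = €0.49 + €1.46 + €6.73 + €0.45 = €9.13

€9.13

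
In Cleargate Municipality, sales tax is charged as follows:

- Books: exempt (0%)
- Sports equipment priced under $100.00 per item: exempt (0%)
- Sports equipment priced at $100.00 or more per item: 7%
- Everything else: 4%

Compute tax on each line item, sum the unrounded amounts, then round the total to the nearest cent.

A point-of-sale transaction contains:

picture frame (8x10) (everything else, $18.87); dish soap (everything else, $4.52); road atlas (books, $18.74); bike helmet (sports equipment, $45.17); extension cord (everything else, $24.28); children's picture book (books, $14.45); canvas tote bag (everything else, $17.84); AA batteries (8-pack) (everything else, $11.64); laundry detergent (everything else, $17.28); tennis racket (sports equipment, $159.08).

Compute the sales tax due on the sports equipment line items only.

Bike helmet $45.17: sports equipment, under $100.00 → 0% → $0.00
Tennis racket $159.08: sports equipment, $100.00 or more → 7% → $11.1356
Tax on sports equipment: unrounded sum = $11.1356 → $11.14

$11.14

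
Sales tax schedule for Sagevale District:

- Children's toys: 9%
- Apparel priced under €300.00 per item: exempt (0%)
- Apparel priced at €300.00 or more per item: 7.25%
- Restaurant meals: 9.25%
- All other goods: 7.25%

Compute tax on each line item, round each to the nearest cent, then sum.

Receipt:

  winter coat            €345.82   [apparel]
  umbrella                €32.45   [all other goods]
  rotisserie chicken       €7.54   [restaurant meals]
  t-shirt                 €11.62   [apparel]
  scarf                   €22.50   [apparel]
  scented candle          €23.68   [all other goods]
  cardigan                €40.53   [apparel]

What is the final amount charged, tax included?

€513.98

Winter coat €345.82: apparel, €300.00 or more → 7.25% → €25.07
Umbrella €32.45: all other goods → 7.25% → €2.35
Rotisserie chicken €7.54: restaurant meals → 9.25% → €0.70
T-shirt €11.62: apparel, under €300.00 → 0% → €0.00
Scarf €22.50: apparel, under €300.00 → 0% → €0.00
Scented candle €23.68: all other goods → 7.25% → €1.72
Cardigan €40.53: apparel, under €300.00 → 0% → €0.00
Subtotal = €484.14; tax = €29.84; total due = €513.98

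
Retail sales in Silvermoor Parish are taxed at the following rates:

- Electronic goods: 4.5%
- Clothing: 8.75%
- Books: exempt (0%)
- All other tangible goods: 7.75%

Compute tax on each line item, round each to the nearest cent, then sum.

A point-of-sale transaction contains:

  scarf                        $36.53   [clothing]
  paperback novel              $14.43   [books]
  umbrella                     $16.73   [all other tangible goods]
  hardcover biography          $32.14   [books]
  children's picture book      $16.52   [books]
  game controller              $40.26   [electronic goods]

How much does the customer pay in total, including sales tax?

$162.92

Scarf $36.53: clothing → 8.75% → $3.20
Paperback novel $14.43: books → 0% → $0.00
Umbrella $16.73: all other tangible goods → 7.75% → $1.30
Hardcover biography $32.14: books → 0% → $0.00
Children's picture book $16.52: books → 0% → $0.00
Game controller $40.26: electronic goods → 4.5% → $1.81
Subtotal = $156.61; tax = $6.31; total due = $162.92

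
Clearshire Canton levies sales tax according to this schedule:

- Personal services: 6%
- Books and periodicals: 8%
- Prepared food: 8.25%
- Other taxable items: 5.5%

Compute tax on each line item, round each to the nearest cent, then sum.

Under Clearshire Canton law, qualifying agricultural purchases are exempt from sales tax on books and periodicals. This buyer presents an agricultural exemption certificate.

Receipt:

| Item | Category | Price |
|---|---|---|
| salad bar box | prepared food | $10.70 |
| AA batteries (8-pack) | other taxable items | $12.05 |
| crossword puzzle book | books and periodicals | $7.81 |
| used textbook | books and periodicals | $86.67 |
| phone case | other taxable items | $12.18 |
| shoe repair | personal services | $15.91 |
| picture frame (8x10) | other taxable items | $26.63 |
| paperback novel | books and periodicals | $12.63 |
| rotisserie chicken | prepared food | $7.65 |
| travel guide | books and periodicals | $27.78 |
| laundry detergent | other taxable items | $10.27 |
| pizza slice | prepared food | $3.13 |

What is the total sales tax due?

Salad bar box $10.70: prepared food → 8.25% → $0.88
AA batteries (8-pack) $12.05: other taxable items → 5.5% → $0.66
Crossword puzzle book $7.81: books and periodicals, buyer-exempt → 0% → $0.00
Used textbook $86.67: books and periodicals, buyer-exempt → 0% → $0.00
Phone case $12.18: other taxable items → 5.5% → $0.67
Shoe repair $15.91: personal services → 6% → $0.95
Picture frame (8x10) $26.63: other taxable items → 5.5% → $1.46
Paperback novel $12.63: books and periodicals, buyer-exempt → 0% → $0.00
Rotisserie chicken $7.65: prepared food → 8.25% → $0.63
Travel guide $27.78: books and periodicals, buyer-exempt → 0% → $0.00
Laundry detergent $10.27: other taxable items → 5.5% → $0.56
Pizza slice $3.13: prepared food → 8.25% → $0.26
Total tax = $0.88 + $0.66 + $0.67 + $0.95 + $1.46 + $0.63 + $0.56 + $0.26 = $6.07

$6.07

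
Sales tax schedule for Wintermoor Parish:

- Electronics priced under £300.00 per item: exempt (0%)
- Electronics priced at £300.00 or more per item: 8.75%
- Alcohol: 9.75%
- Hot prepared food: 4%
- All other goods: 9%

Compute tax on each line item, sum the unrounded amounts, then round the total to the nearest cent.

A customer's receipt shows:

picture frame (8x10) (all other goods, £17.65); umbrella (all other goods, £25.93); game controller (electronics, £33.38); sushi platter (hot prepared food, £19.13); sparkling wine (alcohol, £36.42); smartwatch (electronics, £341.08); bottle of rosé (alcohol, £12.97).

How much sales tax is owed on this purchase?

£39.35

Picture frame (8x10) £17.65: all other goods → 9% → £1.5885
Umbrella £25.93: all other goods → 9% → £2.3337
Game controller £33.38: electronics, under £300.00 → 0% → £0.00
Sushi platter £19.13: hot prepared food → 4% → £0.7652
Sparkling wine £36.42: alcohol → 9.75% → £3.55095
Smartwatch £341.08: electronics, £300.00 or more → 8.75% → £29.8445
Bottle of rosé £12.97: alcohol → 9.75% → £1.264575
Unrounded tax sum = £39.347425 → £39.35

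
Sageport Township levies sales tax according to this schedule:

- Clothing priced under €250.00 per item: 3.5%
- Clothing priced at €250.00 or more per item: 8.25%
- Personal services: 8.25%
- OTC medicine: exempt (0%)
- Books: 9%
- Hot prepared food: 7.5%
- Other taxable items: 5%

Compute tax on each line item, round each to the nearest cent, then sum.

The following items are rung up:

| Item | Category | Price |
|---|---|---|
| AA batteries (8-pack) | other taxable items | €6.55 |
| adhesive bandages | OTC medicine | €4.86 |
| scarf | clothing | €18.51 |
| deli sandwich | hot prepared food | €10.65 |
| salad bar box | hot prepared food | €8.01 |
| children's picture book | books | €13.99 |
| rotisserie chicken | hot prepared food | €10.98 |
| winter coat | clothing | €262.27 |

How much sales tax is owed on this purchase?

€26.10

AA batteries (8-pack) €6.55: other taxable items → 5% → €0.33
Adhesive bandages €4.86: OTC medicine → 0% → €0.00
Scarf €18.51: clothing, under €250.00 → 3.5% → €0.65
Deli sandwich €10.65: hot prepared food → 7.5% → €0.80
Salad bar box €8.01: hot prepared food → 7.5% → €0.60
Children's picture book €13.99: books → 9% → €1.26
Rotisserie chicken €10.98: hot prepared food → 7.5% → €0.82
Winter coat €262.27: clothing, €250.00 or more → 8.25% → €21.64
Total tax = €0.33 + €0.65 + €0.80 + €0.60 + €1.26 + €0.82 + €21.64 = €26.10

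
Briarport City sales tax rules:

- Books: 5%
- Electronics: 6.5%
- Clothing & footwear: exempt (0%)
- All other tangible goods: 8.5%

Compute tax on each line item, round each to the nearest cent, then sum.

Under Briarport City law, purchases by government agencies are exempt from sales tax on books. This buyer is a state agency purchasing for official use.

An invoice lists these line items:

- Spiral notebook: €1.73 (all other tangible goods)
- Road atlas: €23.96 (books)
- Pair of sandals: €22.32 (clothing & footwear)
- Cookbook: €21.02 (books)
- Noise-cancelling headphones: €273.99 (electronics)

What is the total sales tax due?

€17.96

Spiral notebook €1.73: all other tangible goods → 8.5% → €0.15
Road atlas €23.96: books, buyer-exempt → 0% → €0.00
Pair of sandals €22.32: clothing & footwear → 0% → €0.00
Cookbook €21.02: books, buyer-exempt → 0% → €0.00
Noise-cancelling headphones €273.99: electronics → 6.5% → €17.81
Total tax = €0.15 + €17.81 = €17.96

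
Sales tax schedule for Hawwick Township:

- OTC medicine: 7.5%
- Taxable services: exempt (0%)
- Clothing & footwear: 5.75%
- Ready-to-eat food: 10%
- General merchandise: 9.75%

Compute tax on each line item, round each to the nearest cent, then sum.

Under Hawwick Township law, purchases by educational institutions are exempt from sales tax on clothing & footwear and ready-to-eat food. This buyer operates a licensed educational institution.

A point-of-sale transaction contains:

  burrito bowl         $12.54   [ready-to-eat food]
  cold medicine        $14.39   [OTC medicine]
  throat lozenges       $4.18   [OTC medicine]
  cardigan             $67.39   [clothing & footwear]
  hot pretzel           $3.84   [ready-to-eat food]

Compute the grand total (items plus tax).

Burrito bowl $12.54: ready-to-eat food, buyer-exempt → 0% → $0.00
Cold medicine $14.39: OTC medicine → 7.5% → $1.08
Throat lozenges $4.18: OTC medicine → 7.5% → $0.31
Cardigan $67.39: clothing & footwear, buyer-exempt → 0% → $0.00
Hot pretzel $3.84: ready-to-eat food, buyer-exempt → 0% → $0.00
Subtotal = $102.34; tax = $1.39; total due = $103.73

$103.73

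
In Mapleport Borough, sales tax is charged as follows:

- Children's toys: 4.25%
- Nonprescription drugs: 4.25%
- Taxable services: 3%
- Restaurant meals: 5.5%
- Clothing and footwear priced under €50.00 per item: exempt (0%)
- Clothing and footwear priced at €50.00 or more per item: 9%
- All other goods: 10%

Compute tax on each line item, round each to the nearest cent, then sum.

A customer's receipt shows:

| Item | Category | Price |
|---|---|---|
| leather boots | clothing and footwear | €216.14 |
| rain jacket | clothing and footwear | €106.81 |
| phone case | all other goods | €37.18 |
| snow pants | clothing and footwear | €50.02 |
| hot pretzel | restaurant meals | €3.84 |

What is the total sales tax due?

Leather boots €216.14: clothing and footwear, €50.00 or more → 9% → €19.45
Rain jacket €106.81: clothing and footwear, €50.00 or more → 9% → €9.61
Phone case €37.18: all other goods → 10% → €3.72
Snow pants €50.02: clothing and footwear, €50.00 or more → 9% → €4.50
Hot pretzel €3.84: restaurant meals → 5.5% → €0.21
Total tax = €19.45 + €9.61 + €3.72 + €4.50 + €0.21 = €37.49

€37.49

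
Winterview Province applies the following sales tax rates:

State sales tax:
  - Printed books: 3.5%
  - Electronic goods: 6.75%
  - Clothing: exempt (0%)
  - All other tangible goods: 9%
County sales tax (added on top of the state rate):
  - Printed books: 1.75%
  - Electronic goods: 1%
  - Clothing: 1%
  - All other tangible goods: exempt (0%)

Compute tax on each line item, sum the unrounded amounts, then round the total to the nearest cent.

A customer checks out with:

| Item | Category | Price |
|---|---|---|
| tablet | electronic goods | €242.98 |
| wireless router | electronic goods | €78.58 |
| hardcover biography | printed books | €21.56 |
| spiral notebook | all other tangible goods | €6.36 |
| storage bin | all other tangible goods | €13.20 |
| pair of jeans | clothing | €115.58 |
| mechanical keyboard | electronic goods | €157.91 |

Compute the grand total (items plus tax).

€677.38

Tablet €242.98: electronic goods → 6.75% + 1% county = 7.75% → €18.83095
Wireless router €78.58: electronic goods → 6.75% + 1% county = 7.75% → €6.08995
Hardcover biography €21.56: printed books → 3.5% + 1.75% county = 5.25% → €1.1319
Spiral notebook €6.36: all other tangible goods → 9% + 0% county = 9% → €0.5724
Storage bin €13.20: all other tangible goods → 9% + 0% county = 9% → €1.188
Pair of jeans €115.58: clothing → 0% + 1% county = 1% → €1.1558
Mechanical keyboard €157.91: electronic goods → 6.75% + 1% county = 7.75% → €12.238025
Subtotal = €636.17; unrounded tax = €41.207025 → €41.21; total due = €677.38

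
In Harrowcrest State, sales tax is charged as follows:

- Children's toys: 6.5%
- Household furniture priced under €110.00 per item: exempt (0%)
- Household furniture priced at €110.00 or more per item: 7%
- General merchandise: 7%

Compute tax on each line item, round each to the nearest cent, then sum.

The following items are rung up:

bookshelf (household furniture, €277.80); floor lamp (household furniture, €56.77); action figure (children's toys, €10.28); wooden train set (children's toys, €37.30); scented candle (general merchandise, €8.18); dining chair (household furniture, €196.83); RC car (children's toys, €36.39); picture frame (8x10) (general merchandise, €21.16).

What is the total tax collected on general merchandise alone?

€2.05

Scented candle €8.18: general merchandise → 7% → €0.57
Picture frame (8x10) €21.16: general merchandise → 7% → €1.48
Tax on general merchandise = €0.57 + €1.48 = €2.05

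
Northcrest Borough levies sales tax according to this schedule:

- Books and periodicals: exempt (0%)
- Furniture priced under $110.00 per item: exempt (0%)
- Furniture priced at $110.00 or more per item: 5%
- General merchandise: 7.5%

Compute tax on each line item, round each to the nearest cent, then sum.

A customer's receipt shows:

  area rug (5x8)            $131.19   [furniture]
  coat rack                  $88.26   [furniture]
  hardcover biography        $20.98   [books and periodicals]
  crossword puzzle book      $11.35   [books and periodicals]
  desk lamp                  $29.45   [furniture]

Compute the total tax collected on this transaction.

$6.56

Area rug (5x8) $131.19: furniture, $110.00 or more → 5% → $6.56
Coat rack $88.26: furniture, under $110.00 → 0% → $0.00
Hardcover biography $20.98: books and periodicals → 0% → $0.00
Crossword puzzle book $11.35: books and periodicals → 0% → $0.00
Desk lamp $29.45: furniture, under $110.00 → 0% → $0.00
Total tax = $6.56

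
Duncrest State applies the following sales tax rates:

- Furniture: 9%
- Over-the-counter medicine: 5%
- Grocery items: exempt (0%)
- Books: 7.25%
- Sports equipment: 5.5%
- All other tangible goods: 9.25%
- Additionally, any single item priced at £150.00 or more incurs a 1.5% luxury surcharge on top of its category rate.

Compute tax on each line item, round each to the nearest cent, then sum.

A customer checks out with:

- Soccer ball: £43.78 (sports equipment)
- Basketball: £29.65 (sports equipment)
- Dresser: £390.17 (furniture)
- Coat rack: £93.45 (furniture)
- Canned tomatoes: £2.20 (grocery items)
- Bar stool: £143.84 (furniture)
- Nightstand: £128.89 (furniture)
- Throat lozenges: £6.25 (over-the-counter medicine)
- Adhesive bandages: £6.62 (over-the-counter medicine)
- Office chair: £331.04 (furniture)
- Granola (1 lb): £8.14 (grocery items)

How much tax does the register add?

Soccer ball £43.78: sports equipment → 5.5% → £2.41
Basketball £29.65: sports equipment → 5.5% → £1.63
Dresser £390.17: furniture → 9% + 1.5% surcharge = 10.5% → £40.97
Coat rack £93.45: furniture → 9% → £8.41
Canned tomatoes £2.20: grocery items → 0% → £0.00
Bar stool £143.84: furniture → 9% → £12.95
Nightstand £128.89: furniture → 9% → £11.60
Throat lozenges £6.25: over-the-counter medicine → 5% → £0.31
Adhesive bandages £6.62: over-the-counter medicine → 5% → £0.33
Office chair £331.04: furniture → 9% + 1.5% surcharge = 10.5% → £34.76
Granola (1 lb) £8.14: grocery items → 0% → £0.00
Total tax = £2.41 + £1.63 + £40.97 + £8.41 + £12.95 + £11.60 + £0.31 + £0.33 + £34.76 = £113.37

£113.37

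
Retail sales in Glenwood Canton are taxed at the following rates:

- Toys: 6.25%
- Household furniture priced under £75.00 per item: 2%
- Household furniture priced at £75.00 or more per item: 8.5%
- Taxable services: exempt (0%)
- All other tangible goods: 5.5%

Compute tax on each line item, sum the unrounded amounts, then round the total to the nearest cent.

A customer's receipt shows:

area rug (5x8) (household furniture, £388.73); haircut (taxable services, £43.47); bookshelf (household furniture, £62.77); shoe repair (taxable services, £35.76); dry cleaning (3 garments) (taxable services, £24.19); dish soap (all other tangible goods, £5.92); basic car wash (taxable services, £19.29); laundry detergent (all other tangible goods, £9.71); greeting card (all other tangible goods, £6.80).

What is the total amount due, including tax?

Area rug (5x8) £388.73: household furniture, £75.00 or more → 8.5% → £33.04205
Haircut £43.47: taxable services → 0% → £0.00
Bookshelf £62.77: household furniture, under £75.00 → 2% → £1.2554
Shoe repair £35.76: taxable services → 0% → £0.00
Dry cleaning (3 garments) £24.19: taxable services → 0% → £0.00
Dish soap £5.92: all other tangible goods → 5.5% → £0.3256
Basic car wash £19.29: taxable services → 0% → £0.00
Laundry detergent £9.71: all other tangible goods → 5.5% → £0.53405
Greeting card £6.80: all other tangible goods → 5.5% → £0.374
Subtotal = £596.64; unrounded tax = £35.5311 → £35.53; total due = £632.17

£632.17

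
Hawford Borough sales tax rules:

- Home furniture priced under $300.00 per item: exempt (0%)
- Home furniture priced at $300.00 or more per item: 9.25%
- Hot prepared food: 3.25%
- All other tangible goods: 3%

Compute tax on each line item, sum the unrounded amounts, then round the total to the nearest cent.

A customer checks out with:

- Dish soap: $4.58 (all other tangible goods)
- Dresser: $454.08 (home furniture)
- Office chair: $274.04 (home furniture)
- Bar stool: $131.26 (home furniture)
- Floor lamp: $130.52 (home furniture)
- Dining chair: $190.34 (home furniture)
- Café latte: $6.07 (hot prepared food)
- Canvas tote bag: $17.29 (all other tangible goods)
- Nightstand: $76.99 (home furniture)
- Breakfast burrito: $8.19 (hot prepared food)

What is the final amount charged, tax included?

$1336.48

Dish soap $4.58: all other tangible goods → 3% → $0.1374
Dresser $454.08: home furniture, $300.00 or more → 9.25% → $42.0024
Office chair $274.04: home furniture, under $300.00 → 0% → $0.00
Bar stool $131.26: home furniture, under $300.00 → 0% → $0.00
Floor lamp $130.52: home furniture, under $300.00 → 0% → $0.00
Dining chair $190.34: home furniture, under $300.00 → 0% → $0.00
Café latte $6.07: hot prepared food → 3.25% → $0.197275
Canvas tote bag $17.29: all other tangible goods → 3% → $0.5187
Nightstand $76.99: home furniture, under $300.00 → 0% → $0.00
Breakfast burrito $8.19: hot prepared food → 3.25% → $0.266175
Subtotal = $1293.36; unrounded tax = $43.12195 → $43.12; total due = $1336.48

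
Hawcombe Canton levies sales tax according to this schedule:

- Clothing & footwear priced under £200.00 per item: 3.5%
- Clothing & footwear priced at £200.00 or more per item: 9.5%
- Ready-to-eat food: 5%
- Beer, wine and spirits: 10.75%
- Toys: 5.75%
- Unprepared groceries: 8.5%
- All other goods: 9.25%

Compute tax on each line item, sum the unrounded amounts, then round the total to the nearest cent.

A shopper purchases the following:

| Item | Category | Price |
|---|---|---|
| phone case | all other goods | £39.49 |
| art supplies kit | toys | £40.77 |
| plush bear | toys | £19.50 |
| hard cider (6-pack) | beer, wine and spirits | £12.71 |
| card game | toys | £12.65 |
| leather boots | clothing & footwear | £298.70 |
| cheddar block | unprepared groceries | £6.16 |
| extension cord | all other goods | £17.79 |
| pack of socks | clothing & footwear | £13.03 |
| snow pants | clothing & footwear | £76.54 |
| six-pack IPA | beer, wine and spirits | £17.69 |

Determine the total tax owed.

Phone case £39.49: all other goods → 9.25% → £3.652825
Art supplies kit £40.77: toys → 5.75% → £2.344275
Plush bear £19.50: toys → 5.75% → £1.12125
Hard cider (6-pack) £12.71: beer, wine and spirits → 10.75% → £1.366325
Card game £12.65: toys → 5.75% → £0.727375
Leather boots £298.70: clothing & footwear, £200.00 or more → 9.5% → £28.3765
Cheddar block £6.16: unprepared groceries → 8.5% → £0.5236
Extension cord £17.79: all other goods → 9.25% → £1.645575
Pack of socks £13.03: clothing & footwear, under £200.00 → 3.5% → £0.45605
Snow pants £76.54: clothing & footwear, under £200.00 → 3.5% → £2.6789
Six-pack IPA £17.69: beer, wine and spirits → 10.75% → £1.901675
Unrounded tax sum = £44.79435 → £44.79

£44.79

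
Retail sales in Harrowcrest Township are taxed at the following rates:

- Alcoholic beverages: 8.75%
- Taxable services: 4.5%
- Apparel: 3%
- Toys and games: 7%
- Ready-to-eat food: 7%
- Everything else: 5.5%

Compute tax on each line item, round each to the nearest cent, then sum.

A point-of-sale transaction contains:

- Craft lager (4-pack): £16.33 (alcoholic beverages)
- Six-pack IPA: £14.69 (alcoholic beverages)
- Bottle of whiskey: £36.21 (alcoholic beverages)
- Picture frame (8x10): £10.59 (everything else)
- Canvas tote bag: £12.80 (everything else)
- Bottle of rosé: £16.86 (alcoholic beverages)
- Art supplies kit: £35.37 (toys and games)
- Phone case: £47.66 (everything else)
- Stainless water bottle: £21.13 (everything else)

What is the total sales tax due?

£14.91

Craft lager (4-pack) £16.33: alcoholic beverages → 8.75% → £1.43
Six-pack IPA £14.69: alcoholic beverages → 8.75% → £1.29
Bottle of whiskey £36.21: alcoholic beverages → 8.75% → £3.17
Picture frame (8x10) £10.59: everything else → 5.5% → £0.58
Canvas tote bag £12.80: everything else → 5.5% → £0.70
Bottle of rosé £16.86: alcoholic beverages → 8.75% → £1.48
Art supplies kit £35.37: toys and games → 7% → £2.48
Phone case £47.66: everything else → 5.5% → £2.62
Stainless water bottle £21.13: everything else → 5.5% → £1.16
Total tax = £1.43 + £1.29 + £3.17 + £0.58 + £0.70 + £1.48 + £2.48 + £2.62 + £1.16 = £14.91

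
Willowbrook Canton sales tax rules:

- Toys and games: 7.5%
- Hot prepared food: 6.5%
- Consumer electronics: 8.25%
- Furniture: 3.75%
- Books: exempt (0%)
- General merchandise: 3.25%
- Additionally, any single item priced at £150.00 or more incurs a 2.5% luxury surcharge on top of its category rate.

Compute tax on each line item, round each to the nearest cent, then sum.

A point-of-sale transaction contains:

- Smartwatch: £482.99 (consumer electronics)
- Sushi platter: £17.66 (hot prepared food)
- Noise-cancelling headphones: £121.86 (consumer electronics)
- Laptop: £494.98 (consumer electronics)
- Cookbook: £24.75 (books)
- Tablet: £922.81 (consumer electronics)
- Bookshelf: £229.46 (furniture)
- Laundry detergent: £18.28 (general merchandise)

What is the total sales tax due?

£230.46

Smartwatch £482.99: consumer electronics → 8.25% + 2.5% surcharge = 10.75% → £51.92
Sushi platter £17.66: hot prepared food → 6.5% → £1.15
Noise-cancelling headphones £121.86: consumer electronics → 8.25% → £10.05
Laptop £494.98: consumer electronics → 8.25% + 2.5% surcharge = 10.75% → £53.21
Cookbook £24.75: books → 0% → £0.00
Tablet £922.81: consumer electronics → 8.25% + 2.5% surcharge = 10.75% → £99.20
Bookshelf £229.46: furniture → 3.75% + 2.5% surcharge = 6.25% → £14.34
Laundry detergent £18.28: general merchandise → 3.25% → £0.59
Total tax = £51.92 + £1.15 + £10.05 + £53.21 + £99.20 + £14.34 + £0.59 = £230.46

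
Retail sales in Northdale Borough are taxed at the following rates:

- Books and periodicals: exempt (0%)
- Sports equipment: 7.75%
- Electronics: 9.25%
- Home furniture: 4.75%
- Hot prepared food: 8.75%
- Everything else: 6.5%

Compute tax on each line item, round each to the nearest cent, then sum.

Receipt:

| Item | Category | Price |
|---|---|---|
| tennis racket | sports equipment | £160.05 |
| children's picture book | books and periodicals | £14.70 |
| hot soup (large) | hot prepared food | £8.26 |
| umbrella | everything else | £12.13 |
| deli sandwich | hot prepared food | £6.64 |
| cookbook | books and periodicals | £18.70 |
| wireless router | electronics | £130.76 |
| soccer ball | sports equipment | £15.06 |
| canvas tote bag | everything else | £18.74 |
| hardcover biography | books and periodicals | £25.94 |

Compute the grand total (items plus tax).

£439.96

Tennis racket £160.05: sports equipment → 7.75% → £12.40
Children's picture book £14.70: books and periodicals → 0% → £0.00
Hot soup (large) £8.26: hot prepared food → 8.75% → £0.72
Umbrella £12.13: everything else → 6.5% → £0.79
Deli sandwich £6.64: hot prepared food → 8.75% → £0.58
Cookbook £18.70: books and periodicals → 0% → £0.00
Wireless router £130.76: electronics → 9.25% → £12.10
Soccer ball £15.06: sports equipment → 7.75% → £1.17
Canvas tote bag £18.74: everything else → 6.5% → £1.22
Hardcover biography £25.94: books and periodicals → 0% → £0.00
Subtotal = £410.98; tax = £28.98; total due = £439.96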